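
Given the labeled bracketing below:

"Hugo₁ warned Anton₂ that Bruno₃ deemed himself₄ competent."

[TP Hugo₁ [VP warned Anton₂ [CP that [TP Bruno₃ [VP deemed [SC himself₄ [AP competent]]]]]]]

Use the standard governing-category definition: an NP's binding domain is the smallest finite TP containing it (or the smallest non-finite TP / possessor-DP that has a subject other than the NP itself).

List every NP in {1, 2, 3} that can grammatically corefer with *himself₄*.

{3}

*himself* is an anaphor, so Principle A applies: it must be bound in its binding domain.
Binding domain of *himself₄*: the embedded TP, whose subject is Bruno₃.
*Hugo₁* c-commands the anaphor but is outside its binding domain → cannot satisfy Principle A.
*Anton₂* c-commands the anaphor but is outside its binding domain → cannot satisfy Principle A.
*Bruno₃* c-commands the anaphor within its binding domain → licit binder.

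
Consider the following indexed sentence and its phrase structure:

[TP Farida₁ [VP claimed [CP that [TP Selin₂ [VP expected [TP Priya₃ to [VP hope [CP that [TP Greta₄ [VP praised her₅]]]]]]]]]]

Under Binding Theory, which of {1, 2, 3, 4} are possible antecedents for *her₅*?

*her* is a pronoun, so Principle B applies: it must be free in its binding domain.
Binding domain of *her₅*: the embedded TP, whose subject is Greta₄.
*Farida₁* c-commands the pronoun but from outside its binding domain, and is not c-commanded by it → coindexation permitted.
*Selin₂* c-commands the pronoun but from outside its binding domain, and is not c-commanded by it → coindexation permitted.
*Priya₃* c-commands the pronoun but from outside its binding domain, and is not c-commanded by it → coindexation permitted.
*Greta₄* c-commands the pronoun within its binding domain → coindexation would violate Principle B.

{1, 2, 3}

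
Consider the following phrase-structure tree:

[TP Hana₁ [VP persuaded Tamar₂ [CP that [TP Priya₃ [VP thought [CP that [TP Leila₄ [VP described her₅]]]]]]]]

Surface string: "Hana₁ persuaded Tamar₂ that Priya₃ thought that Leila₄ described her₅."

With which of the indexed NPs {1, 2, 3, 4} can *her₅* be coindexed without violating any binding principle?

{1, 2, 3}

*her* is a pronoun, so Principle B applies: it must be free in its binding domain.
Binding domain of *her₅*: the embedded TP, whose subject is Leila₄.
*Hana₁* c-commands the pronoun but from outside its binding domain, and is not c-commanded by it → coindexation permitted.
*Tamar₂* c-commands the pronoun but from outside its binding domain, and is not c-commanded by it → coindexation permitted.
*Priya₃* c-commands the pronoun but from outside its binding domain, and is not c-commanded by it → coindexation permitted.
*Leila₄* c-commands the pronoun within its binding domain → coindexation would violate Principle B.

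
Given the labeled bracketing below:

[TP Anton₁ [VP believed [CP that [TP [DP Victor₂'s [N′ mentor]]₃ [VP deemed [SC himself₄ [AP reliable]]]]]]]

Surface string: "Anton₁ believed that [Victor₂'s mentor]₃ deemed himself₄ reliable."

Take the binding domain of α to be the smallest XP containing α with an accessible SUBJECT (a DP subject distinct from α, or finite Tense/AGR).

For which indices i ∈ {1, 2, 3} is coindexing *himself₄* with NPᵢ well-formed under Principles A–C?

{3}

*himself* is an anaphor, so Principle A applies: it must be bound in its binding domain.
Binding domain of *himself₄*: the embedded TP, whose subject is [Victor₂'s mentor]₃.
*Anton₁* c-commands the anaphor but is outside its binding domain → cannot satisfy Principle A.
*Victor₂* does not c-command the anaphor → cannot bind it.
*[Victor₂'s mentor]₃* c-commands the anaphor within its binding domain → licit binder.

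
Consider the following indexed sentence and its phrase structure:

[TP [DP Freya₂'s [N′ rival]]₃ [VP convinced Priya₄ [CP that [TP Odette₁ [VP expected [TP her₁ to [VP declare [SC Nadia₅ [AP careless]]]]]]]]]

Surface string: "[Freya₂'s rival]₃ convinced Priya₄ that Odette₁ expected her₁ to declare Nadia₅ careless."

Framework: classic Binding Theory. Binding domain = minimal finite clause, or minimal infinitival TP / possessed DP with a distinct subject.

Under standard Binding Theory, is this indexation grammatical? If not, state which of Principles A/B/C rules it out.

The two coindexed NPs are *Odette₁* and *her₁*.
*her₁* is a pronoun. Its binding domain is the embedded TP, whose subject is Odette₁.
*Odette₁* c-commands it within that domain and carries the same index.
The pronoun is locally bound → Principle B violation.

Principle B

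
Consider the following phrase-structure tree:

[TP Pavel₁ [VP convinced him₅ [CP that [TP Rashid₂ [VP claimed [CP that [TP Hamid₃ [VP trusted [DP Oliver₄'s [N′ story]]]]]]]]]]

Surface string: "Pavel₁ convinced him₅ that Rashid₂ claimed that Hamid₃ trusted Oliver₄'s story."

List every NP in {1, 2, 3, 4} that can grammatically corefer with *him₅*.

*him* is a pronoun, so Principle B applies: it must be free in its binding domain.
Binding domain of *him₅*: the matrix TP, whose subject is Pavel₁.
*Pavel₁* c-commands the pronoun within its binding domain → coindexation would violate Principle B.
*Rashid₂*: the pronoun c-commands this R-expression → coindexation would violate Principle C on *Rashid₂*.
*Hamid₃*: the pronoun c-commands this R-expression → coindexation would violate Principle C on *Hamid₃*.
*Oliver₄*: the pronoun c-commands this R-expression → coindexation would violate Principle C on *Oliver₄*.

none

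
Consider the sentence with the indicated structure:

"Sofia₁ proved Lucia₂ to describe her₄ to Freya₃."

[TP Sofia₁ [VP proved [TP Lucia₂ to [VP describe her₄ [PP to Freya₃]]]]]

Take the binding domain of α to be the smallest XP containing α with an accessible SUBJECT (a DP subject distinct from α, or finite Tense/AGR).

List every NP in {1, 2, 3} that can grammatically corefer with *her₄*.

*her* is a pronoun, so Principle B applies: it must be free in its binding domain.
Binding domain of *her₄*: the embedded TP, whose subject is Lucia₂.
*Sofia₁* c-commands the pronoun but from outside its binding domain, and is not c-commanded by it → coindexation permitted.
*Lucia₂* c-commands the pronoun within its binding domain → coindexation would violate Principle B.
*Freya₃*: the pronoun c-commands this R-expression → coindexation would violate Principle C on *Freya₃*.

{1}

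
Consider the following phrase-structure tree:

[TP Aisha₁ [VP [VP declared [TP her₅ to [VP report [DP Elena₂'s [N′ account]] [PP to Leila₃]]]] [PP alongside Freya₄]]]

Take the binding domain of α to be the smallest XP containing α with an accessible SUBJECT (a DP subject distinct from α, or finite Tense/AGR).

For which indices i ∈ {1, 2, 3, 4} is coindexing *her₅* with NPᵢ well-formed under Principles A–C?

{4}

*her* is a pronoun, so Principle B applies: it must be free in its binding domain.
Binding domain of *her₅*: the matrix TP, whose subject is Aisha₁.
*Aisha₁* c-commands the pronoun within its binding domain → coindexation would violate Principle B.
*Elena₂*: the pronoun c-commands this R-expression → coindexation would violate Principle C on *Elena₂*.
*Leila₃*: the pronoun c-commands this R-expression → coindexation would violate Principle C on *Leila₃*.
*Freya₄* and the pronoun do not c-command one another → neither Principle B nor Principle C is at stake; coindexation permitted.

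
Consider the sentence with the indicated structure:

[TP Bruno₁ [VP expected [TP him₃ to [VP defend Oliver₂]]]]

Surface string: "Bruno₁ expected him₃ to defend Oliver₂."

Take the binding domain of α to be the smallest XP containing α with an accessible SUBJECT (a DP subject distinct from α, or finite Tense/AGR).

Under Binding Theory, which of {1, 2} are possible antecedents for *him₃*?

*him* is a pronoun, so Principle B applies: it must be free in its binding domain.
Binding domain of *him₃*: the matrix TP, whose subject is Bruno₁.
*Bruno₁* c-commands the pronoun within its binding domain → coindexation would violate Principle B.
*Oliver₂*: the pronoun c-commands this R-expression → coindexation would violate Principle C on *Oliver₂*.

none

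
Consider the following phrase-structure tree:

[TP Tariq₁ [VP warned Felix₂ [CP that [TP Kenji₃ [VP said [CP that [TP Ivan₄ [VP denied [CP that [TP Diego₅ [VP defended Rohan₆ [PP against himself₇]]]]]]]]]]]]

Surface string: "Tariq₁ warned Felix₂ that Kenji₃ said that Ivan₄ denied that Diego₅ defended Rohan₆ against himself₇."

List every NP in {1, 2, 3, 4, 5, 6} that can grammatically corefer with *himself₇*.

{5, 6}

*himself* is an anaphor, so Principle A applies: it must be bound in its binding domain.
Binding domain of *himself₇*: the embedded TP, whose subject is Diego₅.
*Tariq₁* c-commands the anaphor but is outside its binding domain → cannot satisfy Principle A.
*Felix₂* c-commands the anaphor but is outside its binding domain → cannot satisfy Principle A.
*Kenji₃* c-commands the anaphor but is outside its binding domain → cannot satisfy Principle A.
*Ivan₄* c-commands the anaphor but is outside its binding domain → cannot satisfy Principle A.
*Diego₅* c-commands the anaphor within its binding domain → licit binder.
*Rohan₆* c-commands the anaphor within its binding domain → licit binder.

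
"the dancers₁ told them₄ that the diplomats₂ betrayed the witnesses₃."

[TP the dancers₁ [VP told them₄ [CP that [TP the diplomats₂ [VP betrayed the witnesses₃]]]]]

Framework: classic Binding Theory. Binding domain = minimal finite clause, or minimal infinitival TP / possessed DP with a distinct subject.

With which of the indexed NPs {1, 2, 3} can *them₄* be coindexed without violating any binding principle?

*them* is a pronoun, so Principle B applies: it must be free in its binding domain.
Binding domain of *them₄*: the matrix TP, whose subject is the dancers₁.
*the dancers₁* c-commands the pronoun within its binding domain → coindexation would violate Principle B.
*the diplomats₂*: the pronoun c-commands this R-expression → coindexation would violate Principle C on *the diplomats₂*.
*the witnesses₃*: the pronoun c-commands this R-expression → coindexation would violate Principle C on *the witnesses₃*.

none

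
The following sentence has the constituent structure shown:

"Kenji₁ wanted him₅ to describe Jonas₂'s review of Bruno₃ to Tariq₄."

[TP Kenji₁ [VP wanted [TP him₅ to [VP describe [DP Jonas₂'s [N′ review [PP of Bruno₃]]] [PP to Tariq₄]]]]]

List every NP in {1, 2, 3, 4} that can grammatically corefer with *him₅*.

none

*him* is a pronoun, so Principle B applies: it must be free in its binding domain.
Binding domain of *him₅*: the matrix TP, whose subject is Kenji₁.
*Kenji₁* c-commands the pronoun within its binding domain → coindexation would violate Principle B.
*Jonas₂*: the pronoun c-commands this R-expression → coindexation would violate Principle C on *Jonas₂*.
*Bruno₃*: the pronoun c-commands this R-expression → coindexation would violate Principle C on *Bruno₃*.
*Tariq₄*: the pronoun c-commands this R-expression → coindexation would violate Principle C on *Tariq₄*.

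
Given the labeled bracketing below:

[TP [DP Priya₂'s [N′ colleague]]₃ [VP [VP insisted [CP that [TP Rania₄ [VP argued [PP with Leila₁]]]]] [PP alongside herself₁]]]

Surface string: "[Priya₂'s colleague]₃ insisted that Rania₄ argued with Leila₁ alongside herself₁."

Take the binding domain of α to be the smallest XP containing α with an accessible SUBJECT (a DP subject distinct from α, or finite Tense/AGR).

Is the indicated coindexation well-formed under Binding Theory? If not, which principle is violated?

The two coindexed NPs are *Leila₁* and *herself₁*.
*herself₁* is an anaphor. Principle A requires it to be bound within its binding domain — the matrix TP, whose subject is [Priya₂'s colleague]₃.
Within that domain it is c-commanded by *[Priya₂'s colleague]₃*, which does not share its index.
*Leila₁* does not c-command the anaphor at all.
The anaphor is unbound in its domain → Principle A violation.

Principle A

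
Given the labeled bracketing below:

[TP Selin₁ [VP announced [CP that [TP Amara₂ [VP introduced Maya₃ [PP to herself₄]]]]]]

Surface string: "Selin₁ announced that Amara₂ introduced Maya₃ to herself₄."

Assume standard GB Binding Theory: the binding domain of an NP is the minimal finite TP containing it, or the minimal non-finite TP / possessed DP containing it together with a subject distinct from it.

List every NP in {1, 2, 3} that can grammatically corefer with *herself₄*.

{2, 3}

*herself* is an anaphor, so Principle A applies: it must be bound in its binding domain.
Binding domain of *herself₄*: the embedded TP, whose subject is Amara₂.
*Selin₁* c-commands the anaphor but is outside its binding domain → cannot satisfy Principle A.
*Amara₂* c-commands the anaphor within its binding domain → licit binder.
*Maya₃* c-commands the anaphor within its binding domain → licit binder.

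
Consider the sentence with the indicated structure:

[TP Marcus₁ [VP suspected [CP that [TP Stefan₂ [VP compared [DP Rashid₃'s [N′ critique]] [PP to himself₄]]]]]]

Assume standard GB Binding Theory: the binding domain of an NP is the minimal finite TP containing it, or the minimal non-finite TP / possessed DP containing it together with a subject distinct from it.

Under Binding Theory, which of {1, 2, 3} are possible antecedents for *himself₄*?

{2}

*himself* is an anaphor, so Principle A applies: it must be bound in its binding domain.
Binding domain of *himself₄*: the embedded TP, whose subject is Stefan₂.
*Marcus₁* c-commands the anaphor but is outside its binding domain → cannot satisfy Principle A.
*Stefan₂* c-commands the anaphor within its binding domain → licit binder.
*Rashid₃* does not c-command the anaphor → cannot bind it.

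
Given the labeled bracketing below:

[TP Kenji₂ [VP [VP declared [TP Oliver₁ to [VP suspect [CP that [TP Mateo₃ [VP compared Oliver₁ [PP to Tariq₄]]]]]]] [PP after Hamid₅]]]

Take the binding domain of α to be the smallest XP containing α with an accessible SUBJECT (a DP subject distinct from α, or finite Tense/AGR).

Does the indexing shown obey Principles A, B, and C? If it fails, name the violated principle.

The two coindexed NPs are *Oliver₁* (the higher occurrence) and *Oliver₁* (the lower occurrence).
*Oliver₁* (the lower occurrence) is an R-expression. Principle C requires it to be free everywhere.
*Oliver₁* (the higher occurrence) c-commands it and carries the same index.
The R-expression is bound → Principle C violation.

Principle C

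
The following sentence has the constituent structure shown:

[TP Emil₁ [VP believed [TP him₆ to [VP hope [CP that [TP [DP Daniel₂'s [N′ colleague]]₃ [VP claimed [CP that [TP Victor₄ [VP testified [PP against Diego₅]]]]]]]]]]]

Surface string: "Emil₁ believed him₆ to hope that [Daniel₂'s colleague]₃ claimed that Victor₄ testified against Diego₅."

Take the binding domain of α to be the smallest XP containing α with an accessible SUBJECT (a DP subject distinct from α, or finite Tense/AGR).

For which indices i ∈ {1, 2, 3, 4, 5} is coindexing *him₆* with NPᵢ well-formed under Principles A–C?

none

*him* is a pronoun, so Principle B applies: it must be free in its binding domain.
Binding domain of *him₆*: the matrix TP, whose subject is Emil₁.
*Emil₁* c-commands the pronoun within its binding domain → coindexation would violate Principle B.
*Daniel₂*: the pronoun c-commands this R-expression → coindexation would violate Principle C on *Daniel₂*.
*[Daniel₂'s colleague]₃*: the pronoun c-commands this R-expression → coindexation would violate Principle C on *[Daniel₂'s colleague]₃*.
*Victor₄*: the pronoun c-commands this R-expression → coindexation would violate Principle C on *Victor₄*.
*Diego₅*: the pronoun c-commands this R-expression → coindexation would violate Principle C on *Diego₅*.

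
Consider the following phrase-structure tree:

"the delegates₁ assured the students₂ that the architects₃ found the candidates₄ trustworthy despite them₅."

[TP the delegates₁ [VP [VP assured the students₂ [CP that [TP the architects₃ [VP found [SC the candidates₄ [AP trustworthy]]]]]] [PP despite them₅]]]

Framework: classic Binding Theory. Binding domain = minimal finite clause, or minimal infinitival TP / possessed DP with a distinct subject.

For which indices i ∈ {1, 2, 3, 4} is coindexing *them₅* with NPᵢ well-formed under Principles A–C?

{2, 3, 4}

*them* is a pronoun, so Principle B applies: it must be free in its binding domain.
Binding domain of *them₅*: the matrix TP, whose subject is the delegates₁.
*the delegates₁* c-commands the pronoun within its binding domain → coindexation would violate Principle B.
*the students₂* and the pronoun do not c-command one another → neither Principle B nor Principle C is at stake; coindexation permitted.
*the architects₃* and the pronoun do not c-command one another → neither Principle B nor Principle C is at stake; coindexation permitted.
*the candidates₄* and the pronoun do not c-command one another → neither Principle B nor Principle C is at stake; coindexation permitted.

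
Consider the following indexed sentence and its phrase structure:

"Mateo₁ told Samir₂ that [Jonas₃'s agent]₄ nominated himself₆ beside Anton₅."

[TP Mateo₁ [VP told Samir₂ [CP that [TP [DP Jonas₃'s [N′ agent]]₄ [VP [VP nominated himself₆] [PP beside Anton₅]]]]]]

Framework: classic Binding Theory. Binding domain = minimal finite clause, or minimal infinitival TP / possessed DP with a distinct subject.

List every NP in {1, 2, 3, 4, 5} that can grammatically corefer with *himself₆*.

{4}

*himself* is an anaphor, so Principle A applies: it must be bound in its binding domain.
Binding domain of *himself₆*: the embedded TP, whose subject is [Jonas₃'s agent]₄.
*Mateo₁* c-commands the anaphor but is outside its binding domain → cannot satisfy Principle A.
*Samir₂* c-commands the anaphor but is outside its binding domain → cannot satisfy Principle A.
*Jonas₃* does not c-command the anaphor → cannot bind it.
*[Jonas₃'s agent]₄* c-commands the anaphor within its binding domain → licit binder.
*Anton₅* does not c-command the anaphor → cannot bind it.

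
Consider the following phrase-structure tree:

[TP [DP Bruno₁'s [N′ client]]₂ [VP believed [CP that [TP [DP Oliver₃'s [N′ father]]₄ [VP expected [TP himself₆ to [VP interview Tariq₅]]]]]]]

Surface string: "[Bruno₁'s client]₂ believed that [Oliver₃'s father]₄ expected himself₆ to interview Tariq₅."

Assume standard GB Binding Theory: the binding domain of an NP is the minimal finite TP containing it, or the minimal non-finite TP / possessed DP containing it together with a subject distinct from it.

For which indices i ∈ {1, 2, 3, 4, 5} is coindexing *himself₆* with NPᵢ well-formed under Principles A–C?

{4}

*himself* is an anaphor, so Principle A applies: it must be bound in its binding domain.
Binding domain of *himself₆*: the embedded TP, whose subject is [Oliver₃'s father]₄.
*Bruno₁* does not c-command the anaphor → cannot bind it.
*[Bruno₁'s client]₂* c-commands the anaphor but is outside its binding domain → cannot satisfy Principle A.
*Oliver₃* does not c-command the anaphor → cannot bind it.
*[Oliver₃'s father]₄* c-commands the anaphor within its binding domain → licit binder.
*Tariq₅* does not c-command the anaphor → cannot bind it.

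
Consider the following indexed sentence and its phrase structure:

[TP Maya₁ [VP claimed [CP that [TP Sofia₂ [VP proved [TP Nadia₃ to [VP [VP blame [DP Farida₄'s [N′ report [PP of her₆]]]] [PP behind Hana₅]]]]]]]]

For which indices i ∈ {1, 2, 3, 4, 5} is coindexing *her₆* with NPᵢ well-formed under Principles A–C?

*her* is a pronoun, so Principle B applies: it must be free in its binding domain.
Binding domain of *her₆*: the possessed DP, whose subject is Farida₄.
*Maya₁* c-commands the pronoun but from outside its binding domain, and is not c-commanded by it → coindexation permitted.
*Sofia₂* c-commands the pronoun but from outside its binding domain, and is not c-commanded by it → coindexation permitted.
*Nadia₃* c-commands the pronoun but from outside its binding domain, and is not c-commanded by it → coindexation permitted.
*Farida₄* c-commands the pronoun within its binding domain → coindexation would violate Principle B.
*Hana₅* and the pronoun do not c-command one another → neither Principle B nor Principle C is at stake; coindexation permitted.

{1, 2, 3, 5}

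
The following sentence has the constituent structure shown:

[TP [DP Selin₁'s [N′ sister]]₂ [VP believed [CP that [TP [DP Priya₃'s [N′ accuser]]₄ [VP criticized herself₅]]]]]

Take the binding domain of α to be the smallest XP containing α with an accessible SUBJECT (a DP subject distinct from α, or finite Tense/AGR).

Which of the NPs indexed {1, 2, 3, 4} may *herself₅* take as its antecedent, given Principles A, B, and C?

*herself* is an anaphor, so Principle A applies: it must be bound in its binding domain.
Binding domain of *herself₅*: the embedded TP, whose subject is [Priya₃'s accuser]₄.
*Selin₁* does not c-command the anaphor → cannot bind it.
*[Selin₁'s sister]₂* c-commands the anaphor but is outside its binding domain → cannot satisfy Principle A.
*Priya₃* does not c-command the anaphor → cannot bind it.
*[Priya₃'s accuser]₄* c-commands the anaphor within its binding domain → licit binder.

{4}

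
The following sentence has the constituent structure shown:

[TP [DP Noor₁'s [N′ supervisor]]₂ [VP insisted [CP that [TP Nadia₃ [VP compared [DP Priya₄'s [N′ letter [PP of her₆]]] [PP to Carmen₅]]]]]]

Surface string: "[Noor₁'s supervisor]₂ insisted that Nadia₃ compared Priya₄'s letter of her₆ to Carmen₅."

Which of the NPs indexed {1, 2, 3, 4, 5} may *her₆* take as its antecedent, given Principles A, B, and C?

*her* is a pronoun, so Principle B applies: it must be free in its binding domain.
Binding domain of *her₆*: the possessed DP, whose subject is Priya₄.
*Noor₁* and the pronoun do not c-command one another → neither Principle B nor Principle C is at stake; coindexation permitted.
*[Noor₁'s supervisor]₂* c-commands the pronoun but from outside its binding domain, and is not c-commanded by it → coindexation permitted.
*Nadia₃* c-commands the pronoun but from outside its binding domain, and is not c-commanded by it → coindexation permitted.
*Priya₄* c-commands the pronoun within its binding domain → coindexation would violate Principle B.
*Carmen₅* and the pronoun do not c-command one another → neither Principle B nor Principle C is at stake; coindexation permitted.

{1, 2, 3, 5}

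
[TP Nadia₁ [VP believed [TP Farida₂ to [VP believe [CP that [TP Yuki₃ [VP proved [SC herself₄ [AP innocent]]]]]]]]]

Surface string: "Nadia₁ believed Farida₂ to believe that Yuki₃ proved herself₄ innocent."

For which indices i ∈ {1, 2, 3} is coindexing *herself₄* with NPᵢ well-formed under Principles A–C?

*herself* is an anaphor, so Principle A applies: it must be bound in its binding domain.
Binding domain of *herself₄*: the embedded TP, whose subject is Yuki₃.
*Nadia₁* c-commands the anaphor but is outside its binding domain → cannot satisfy Principle A.
*Farida₂* c-commands the anaphor but is outside its binding domain → cannot satisfy Principle A.
*Yuki₃* c-commands the anaphor within its binding domain → licit binder.

{3}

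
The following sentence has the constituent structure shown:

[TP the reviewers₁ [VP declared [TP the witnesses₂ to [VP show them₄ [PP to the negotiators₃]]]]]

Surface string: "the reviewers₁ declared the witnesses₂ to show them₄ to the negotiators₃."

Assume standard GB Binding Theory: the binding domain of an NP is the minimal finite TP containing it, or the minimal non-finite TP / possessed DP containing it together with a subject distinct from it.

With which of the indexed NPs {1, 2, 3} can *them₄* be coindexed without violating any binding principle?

{1}

*them* is a pronoun, so Principle B applies: it must be free in its binding domain.
Binding domain of *them₄*: the embedded TP, whose subject is the witnesses₂.
*the reviewers₁* c-commands the pronoun but from outside its binding domain, and is not c-commanded by it → coindexation permitted.
*the witnesses₂* c-commands the pronoun within its binding domain → coindexation would violate Principle B.
*the negotiators₃*: the pronoun c-commands this R-expression → coindexation would violate Principle C on *the negotiators₃*.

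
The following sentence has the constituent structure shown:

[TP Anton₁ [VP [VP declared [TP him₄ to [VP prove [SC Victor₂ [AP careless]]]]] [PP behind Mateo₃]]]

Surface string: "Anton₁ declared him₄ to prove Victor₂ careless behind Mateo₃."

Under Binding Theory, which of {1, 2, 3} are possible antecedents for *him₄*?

*him* is a pronoun, so Principle B applies: it must be free in its binding domain.
Binding domain of *him₄*: the matrix TP, whose subject is Anton₁.
*Anton₁* c-commands the pronoun within its binding domain → coindexation would violate Principle B.
*Victor₂*: the pronoun c-commands this R-expression → coindexation would violate Principle C on *Victor₂*.
*Mateo₃* and the pronoun do not c-command one another → neither Principle B nor Principle C is at stake; coindexation permitted.

{3}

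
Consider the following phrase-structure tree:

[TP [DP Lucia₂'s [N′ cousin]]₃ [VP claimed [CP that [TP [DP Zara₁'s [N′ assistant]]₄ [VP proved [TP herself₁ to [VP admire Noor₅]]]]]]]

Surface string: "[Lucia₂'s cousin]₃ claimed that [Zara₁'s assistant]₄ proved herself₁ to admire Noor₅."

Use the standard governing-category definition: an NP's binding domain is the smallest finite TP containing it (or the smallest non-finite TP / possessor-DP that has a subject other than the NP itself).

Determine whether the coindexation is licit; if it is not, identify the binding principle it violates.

Principle A

The two coindexed NPs are *Zara₁* and *herself₁*.
*herself₁* is an anaphor. Principle A requires it to be bound within its binding domain — the embedded TP, whose subject is [Zara₁'s assistant]₄.
Within that domain it is c-commanded by *[Zara₁'s assistant]₄*, which does not share its index.
*Zara₁* does not c-command the anaphor at all.
The anaphor is unbound in its domain → Principle A violation.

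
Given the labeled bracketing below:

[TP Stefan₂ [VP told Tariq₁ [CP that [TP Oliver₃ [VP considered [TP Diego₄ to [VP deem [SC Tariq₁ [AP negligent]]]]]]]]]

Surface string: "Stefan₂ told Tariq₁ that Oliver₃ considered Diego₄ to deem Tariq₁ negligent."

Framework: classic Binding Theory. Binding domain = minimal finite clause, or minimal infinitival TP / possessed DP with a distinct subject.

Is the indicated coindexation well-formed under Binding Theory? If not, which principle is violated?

The two coindexed NPs are *Tariq₁* (the lower occurrence) and *Tariq₁* (the higher occurrence).
*Tariq₁* (the lower occurrence) is an R-expression. Principle C requires it to be free everywhere.
*Tariq₁* (the higher occurrence) c-commands it and carries the same index.
The R-expression is bound → Principle C violation.

Principle C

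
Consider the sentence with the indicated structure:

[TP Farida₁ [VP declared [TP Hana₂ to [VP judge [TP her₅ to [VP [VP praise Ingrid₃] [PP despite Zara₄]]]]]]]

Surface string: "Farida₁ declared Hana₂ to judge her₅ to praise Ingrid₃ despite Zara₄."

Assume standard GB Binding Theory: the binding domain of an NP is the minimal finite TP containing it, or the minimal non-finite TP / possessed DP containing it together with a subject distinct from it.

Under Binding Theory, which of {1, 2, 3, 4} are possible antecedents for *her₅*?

*her* is a pronoun, so Principle B applies: it must be free in its binding domain.
Binding domain of *her₅*: the embedded TP, whose subject is Hana₂.
*Farida₁* c-commands the pronoun but from outside its binding domain, and is not c-commanded by it → coindexation permitted.
*Hana₂* c-commands the pronoun within its binding domain → coindexation would violate Principle B.
*Ingrid₃*: the pronoun c-commands this R-expression → coindexation would violate Principle C on *Ingrid₃*.
*Zara₄*: the pronoun c-commands this R-expression → coindexation would violate Principle C on *Zara₄*.

{1}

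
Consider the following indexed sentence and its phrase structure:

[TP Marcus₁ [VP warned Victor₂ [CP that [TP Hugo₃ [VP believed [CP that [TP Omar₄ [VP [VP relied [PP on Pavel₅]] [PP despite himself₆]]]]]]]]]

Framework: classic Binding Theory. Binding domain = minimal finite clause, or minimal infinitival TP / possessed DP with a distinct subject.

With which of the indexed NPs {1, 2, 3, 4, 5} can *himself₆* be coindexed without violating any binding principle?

*himself* is an anaphor, so Principle A applies: it must be bound in its binding domain.
Binding domain of *himself₆*: the embedded TP, whose subject is Omar₄.
*Marcus₁* c-commands the anaphor but is outside its binding domain → cannot satisfy Principle A.
*Victor₂* c-commands the anaphor but is outside its binding domain → cannot satisfy Principle A.
*Hugo₃* c-commands the anaphor but is outside its binding domain → cannot satisfy Principle A.
*Omar₄* c-commands the anaphor within its binding domain → licit binder.
*Pavel₅* does not c-command the anaphor → cannot bind it.

{4}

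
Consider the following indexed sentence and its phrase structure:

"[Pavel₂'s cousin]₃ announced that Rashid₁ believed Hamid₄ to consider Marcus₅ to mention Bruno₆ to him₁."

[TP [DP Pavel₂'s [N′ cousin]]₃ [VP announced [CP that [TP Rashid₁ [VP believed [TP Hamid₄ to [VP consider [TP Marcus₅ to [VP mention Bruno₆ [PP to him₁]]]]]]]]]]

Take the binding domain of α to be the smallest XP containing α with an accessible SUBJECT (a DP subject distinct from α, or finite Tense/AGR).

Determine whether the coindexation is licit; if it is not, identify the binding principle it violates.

grammatical

The two coindexed NPs are *Rashid₁* and *him₁*.
*him₁* is a pronoun; its binding domain is the embedded TP, whose subject is Marcus₅. Within that domain it is c-commanded only by *Marcus₅*, *Bruno₆*, which carry a different index — the pronoun is free locally, so Principle B holds.
*Rashid₁* is an R-expression; *him₁* does not c-command it, and no other NP shares its index, so Principle C is satisfied.
All principles are respected.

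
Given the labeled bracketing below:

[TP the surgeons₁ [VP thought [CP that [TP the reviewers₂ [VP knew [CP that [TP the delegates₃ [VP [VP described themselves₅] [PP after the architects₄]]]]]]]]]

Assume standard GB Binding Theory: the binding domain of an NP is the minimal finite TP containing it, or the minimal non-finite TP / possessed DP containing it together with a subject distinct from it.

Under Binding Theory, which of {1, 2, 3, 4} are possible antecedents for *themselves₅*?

{3}

*themselves* is an anaphor, so Principle A applies: it must be bound in its binding domain.
Binding domain of *themselves₅*: the embedded TP, whose subject is the delegates₃.
*the surgeons₁* c-commands the anaphor but is outside its binding domain → cannot satisfy Principle A.
*the reviewers₂* c-commands the anaphor but is outside its binding domain → cannot satisfy Principle A.
*the delegates₃* c-commands the anaphor within its binding domain → licit binder.
*the architects₄* does not c-command the anaphor → cannot bind it.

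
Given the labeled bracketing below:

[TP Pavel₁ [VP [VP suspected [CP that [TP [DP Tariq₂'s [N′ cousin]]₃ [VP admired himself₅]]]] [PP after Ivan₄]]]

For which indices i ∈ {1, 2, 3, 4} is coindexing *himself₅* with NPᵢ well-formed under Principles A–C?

{3}

*himself* is an anaphor, so Principle A applies: it must be bound in its binding domain.
Binding domain of *himself₅*: the embedded TP, whose subject is [Tariq₂'s cousin]₃.
*Pavel₁* c-commands the anaphor but is outside its binding domain → cannot satisfy Principle A.
*Tariq₂* does not c-command the anaphor → cannot bind it.
*[Tariq₂'s cousin]₃* c-commands the anaphor within its binding domain → licit binder.
*Ivan₄* does not c-command the anaphor → cannot bind it.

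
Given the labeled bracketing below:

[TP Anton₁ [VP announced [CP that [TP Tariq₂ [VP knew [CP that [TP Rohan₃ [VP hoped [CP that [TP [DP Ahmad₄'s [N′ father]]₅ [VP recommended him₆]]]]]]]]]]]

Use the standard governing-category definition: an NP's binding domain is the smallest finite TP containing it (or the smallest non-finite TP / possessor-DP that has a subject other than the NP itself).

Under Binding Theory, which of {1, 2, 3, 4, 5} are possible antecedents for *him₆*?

{1, 2, 3, 4}

*him* is a pronoun, so Principle B applies: it must be free in its binding domain.
Binding domain of *him₆*: the embedded TP, whose subject is [Ahmad₄'s father]₅.
*Anton₁* c-commands the pronoun but from outside its binding domain, and is not c-commanded by it → coindexation permitted.
*Tariq₂* c-commands the pronoun but from outside its binding domain, and is not c-commanded by it → coindexation permitted.
*Rohan₃* c-commands the pronoun but from outside its binding domain, and is not c-commanded by it → coindexation permitted.
*Ahmad₄* and the pronoun do not c-command one another → neither Principle B nor Principle C is at stake; coindexation permitted.
*[Ahmad₄'s father]₅* c-commands the pronoun within its binding domain → coindexation would violate Principle B.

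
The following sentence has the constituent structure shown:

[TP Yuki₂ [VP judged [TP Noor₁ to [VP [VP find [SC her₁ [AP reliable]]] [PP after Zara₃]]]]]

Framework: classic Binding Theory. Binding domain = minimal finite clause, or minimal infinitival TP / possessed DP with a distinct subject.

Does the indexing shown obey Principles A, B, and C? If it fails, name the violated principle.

The two coindexed NPs are *Noor₁* and *her₁*.
*her₁* is a pronoun. Its binding domain is the embedded TP, whose subject is Noor₁.
*Noor₁* c-commands it within that domain and carries the same index.
The pronoun is locally bound → Principle B violation.

Principle B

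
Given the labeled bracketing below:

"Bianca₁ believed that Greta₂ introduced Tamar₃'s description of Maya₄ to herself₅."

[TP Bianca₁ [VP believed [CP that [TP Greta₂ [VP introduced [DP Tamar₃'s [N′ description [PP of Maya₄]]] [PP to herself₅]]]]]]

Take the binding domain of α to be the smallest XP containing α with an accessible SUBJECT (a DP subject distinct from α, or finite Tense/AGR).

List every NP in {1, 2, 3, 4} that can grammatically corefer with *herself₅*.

*herself* is an anaphor, so Principle A applies: it must be bound in its binding domain.
Binding domain of *herself₅*: the embedded TP, whose subject is Greta₂.
*Bianca₁* c-commands the anaphor but is outside its binding domain → cannot satisfy Principle A.
*Greta₂* c-commands the anaphor within its binding domain → licit binder.
*Tamar₃* does not c-command the anaphor → cannot bind it.
*Maya₄* does not c-command the anaphor → cannot bind it.

{2}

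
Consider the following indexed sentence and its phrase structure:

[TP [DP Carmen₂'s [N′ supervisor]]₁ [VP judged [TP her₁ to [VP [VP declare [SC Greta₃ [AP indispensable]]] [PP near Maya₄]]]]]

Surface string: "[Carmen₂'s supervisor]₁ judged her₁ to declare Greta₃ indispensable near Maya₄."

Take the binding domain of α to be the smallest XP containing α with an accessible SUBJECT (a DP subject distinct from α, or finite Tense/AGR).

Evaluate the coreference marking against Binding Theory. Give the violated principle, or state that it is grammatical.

The two coindexed NPs are *[Carmen₂'s supervisor]₁* and *her₁*.
*her₁* is a pronoun. Its binding domain is the matrix TP, whose subject is [Carmen₂'s supervisor]₁.
*[Carmen₂'s supervisor]₁* c-commands it within that domain and carries the same index.
The pronoun is locally bound → Principle B violation.

Principle B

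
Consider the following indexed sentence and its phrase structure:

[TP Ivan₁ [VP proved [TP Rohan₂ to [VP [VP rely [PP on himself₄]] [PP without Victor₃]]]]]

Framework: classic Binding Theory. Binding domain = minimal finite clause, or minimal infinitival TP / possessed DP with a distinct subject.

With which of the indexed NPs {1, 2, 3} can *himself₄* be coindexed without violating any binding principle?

{2}

*himself* is an anaphor, so Principle A applies: it must be bound in its binding domain.
Binding domain of *himself₄*: the embedded TP, whose subject is Rohan₂.
*Ivan₁* c-commands the anaphor but is outside its binding domain → cannot satisfy Principle A.
*Rohan₂* c-commands the anaphor within its binding domain → licit binder.
*Victor₃* does not c-command the anaphor → cannot bind it.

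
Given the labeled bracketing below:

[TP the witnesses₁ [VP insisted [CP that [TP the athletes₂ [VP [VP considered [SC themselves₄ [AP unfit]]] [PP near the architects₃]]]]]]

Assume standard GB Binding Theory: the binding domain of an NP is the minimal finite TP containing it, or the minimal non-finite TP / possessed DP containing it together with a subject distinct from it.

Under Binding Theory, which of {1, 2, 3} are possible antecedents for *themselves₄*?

*themselves* is an anaphor, so Principle A applies: it must be bound in its binding domain.
Binding domain of *themselves₄*: the embedded TP, whose subject is the athletes₂.
*the witnesses₁* c-commands the anaphor but is outside its binding domain → cannot satisfy Principle A.
*the athletes₂* c-commands the anaphor within its binding domain → licit binder.
*the architects₃* does not c-command the anaphor → cannot bind it.

{2}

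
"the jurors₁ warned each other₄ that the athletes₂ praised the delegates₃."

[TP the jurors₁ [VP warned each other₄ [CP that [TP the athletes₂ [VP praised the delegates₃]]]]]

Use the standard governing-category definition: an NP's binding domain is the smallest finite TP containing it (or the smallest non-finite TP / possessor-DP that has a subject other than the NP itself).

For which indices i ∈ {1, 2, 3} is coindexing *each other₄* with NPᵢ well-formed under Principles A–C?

{1}

*each other* is an anaphor, so Principle A applies: it must be bound in its binding domain.
Binding domain of *each other₄*: the matrix TP, whose subject is the jurors₁.
*the jurors₁* c-commands the anaphor within its binding domain → licit binder.
*the athletes₂* does not c-command the anaphor → cannot bind it.
*the delegates₃* does not c-command the anaphor → cannot bind it.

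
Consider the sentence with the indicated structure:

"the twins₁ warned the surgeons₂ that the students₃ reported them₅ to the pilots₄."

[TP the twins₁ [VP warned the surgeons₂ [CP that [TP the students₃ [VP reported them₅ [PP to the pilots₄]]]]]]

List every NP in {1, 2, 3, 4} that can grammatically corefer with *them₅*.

*them* is a pronoun, so Principle B applies: it must be free in its binding domain.
Binding domain of *them₅*: the embedded TP, whose subject is the students₃.
*the twins₁* c-commands the pronoun but from outside its binding domain, and is not c-commanded by it → coindexation permitted.
*the surgeons₂* c-commands the pronoun but from outside its binding domain, and is not c-commanded by it → coindexation permitted.
*the students₃* c-commands the pronoun within its binding domain → coindexation would violate Principle B.
*the pilots₄*: the pronoun c-commands this R-expression → coindexation would violate Principle C on *the pilots₄*.

{1, 2}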